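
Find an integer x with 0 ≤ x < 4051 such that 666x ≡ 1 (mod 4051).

3388

gcd(4051, 666) = 1.
By Bézout, 666×(-663) + 4051×(109) = 1.
So 666×-663 ≡ 1 (mod 4051), and -663 mod 4051 = 3388.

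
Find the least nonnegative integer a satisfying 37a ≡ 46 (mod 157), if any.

154

gcd(157, 37) = 1.
1 divides 46, so solutions exist.
By Bézout, 37·(17) + 157·(-4) = 1.
So 37·(17) ≡ 1 (mod 157); multiply by 46: a ≡ 782 (mod 157).
Smallest nonnegative: a = 782 mod 157 = 154.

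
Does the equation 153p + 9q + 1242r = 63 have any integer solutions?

gcd(153, 9) = 9  (153 = 17*9).
gcd(9, 1242) = 9.
9 divides 63, so integer solutions exist.

yes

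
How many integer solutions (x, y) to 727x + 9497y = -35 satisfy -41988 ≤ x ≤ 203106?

26

gcd(9497, 727) = 1.
By Bézout, 727·(1032) + 9497·(-79) = 1.
Particular solution: (1868, -143).
General solution: x = 1868 + 9497t, y = -143 - 727t for integer t.
-41988 ≤ 1868 + 9497t ≤ 203106 gives t ∈ [-4, 21], which is 26 values.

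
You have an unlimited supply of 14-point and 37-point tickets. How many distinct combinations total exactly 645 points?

1

Need nonnegative integers with 14j + 37k = 645.
gcd(14, 37) = 1, and 14·(8) + 37·(-3) = 1.
So (j₀, k₀) = (5160, -1935); general j = 5160 + 37t, k = -1935 - 14t.
j ≥ 0 ⇒ t ≥ -139; k ≥ 0 ⇒ t ≤ -139. That's 1 value of t.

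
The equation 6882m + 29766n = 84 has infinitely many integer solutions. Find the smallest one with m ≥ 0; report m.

2487

gcd(29766, 6882):
  29766 = 4×6882 + 2238
  6882 = 3×2238 + 168
  2238 = 13×168 + 54
  168 = 3×54 + 6
  54 = 9×6
so gcd(29766, 6882) = 6.
6 divides 84, so solutions exist.
Back-substitute for Bézout coefficients:
  6 = 168 - 3×54
  ... = 6882×(532) + 29766×(-123)
Scale by 84/6 = 14: (m₀, n₀) = (7448, -1722).
General solution: m = 7448 + 4961t, n = -1722 - 1147t for integer t.
m ≥ 0: smallest is 7448 mod 4961 = 2487 (at t = -1), with n = -575.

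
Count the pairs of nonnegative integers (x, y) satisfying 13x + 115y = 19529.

13

gcd(115, 13) = 1  (115 = 8·13 + 11, 13 = 1·11 + 2, 11 = 5·2 + 1, 2 = 2·1).
Back-substituting, 13·(-53) + 115·(6) = 1.
Scale by 19529: one solution is (-1035037, 117174). Reduce x mod 115: (78, 161).
General: x = 78 + 115t, y = 161 - 13t.
x ≥ 0 ⇒ t ≥ 0; y ≥ 0 ⇒ t ≤ 12. So t ∈ [0, 12]: 13 solutions.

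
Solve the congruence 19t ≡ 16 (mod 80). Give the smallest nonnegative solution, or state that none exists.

gcd(80, 19) = 1.
1 divides 16, so solutions exist.
By Bézout, 19×(-21) + 80×(5) = 1.
So 19×(-21) ≡ 1 (mod 80); multiply by 16: t ≡ -336 (mod 80).
Smallest nonnegative: t = -336 mod 80 = 64.

64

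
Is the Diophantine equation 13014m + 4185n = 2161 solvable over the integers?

gcd(13014, 4185) = 27  (13014 = 3×4185 + 459, 4185 = 9×459 + 54, 459 = 8×54 + 27, 54 = 2×27).
27 does not divide 2161 (remainder 1), so no integer solutions.

no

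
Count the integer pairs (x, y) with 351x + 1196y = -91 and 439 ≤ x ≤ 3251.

gcd(1196, 351) = 13.
By Bézout, 351·(-17) + 1196·(5) = 13.
Particular solution: (27, -8).
General solution: x = 27 + 92t, y = -8 - 27t for integer t.
439 ≤ 27 + 92t ≤ 3251 gives t ∈ [5, 35], which is 31 values.

31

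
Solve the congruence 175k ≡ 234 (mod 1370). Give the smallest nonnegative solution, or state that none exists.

gcd(1370, 175):
  1370 = 7×175 + 145
  175 = 1×145 + 30
  145 = 4×30 + 25
  30 = 1×25 + 5
  25 = 5×5
so gcd(1370, 175) = 5.
5 does not divide 234, so the congruence has no solution.

no solution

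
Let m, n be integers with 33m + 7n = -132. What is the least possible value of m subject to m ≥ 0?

3

gcd(33, 7):
  33 = 4·7 + 5
  7 = 1·5 + 2
  5 = 2·2 + 1
  2 = 2·1
so gcd(33, 7) = 1.
1 divides -132, so solutions exist.
Back-substitute for Bézout coefficients:
  1 = 5 - 2·2
  ... = 33·(3) + 7·(-14)
Scale by -132/1 = -132: (m₀, n₀) = (-396, 1848).
General solution: m = -396 + 7t, n = 1848 - 33t for integer t.
m ≥ 0: smallest is -396 mod 7 = 3 (at t = 57), with n = -33.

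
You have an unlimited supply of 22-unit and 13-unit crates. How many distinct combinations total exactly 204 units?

1

Need nonnegative integers with 22j + 13k = 204.
gcd(22, 13) = 1, and 22·(3) + 13·(-5) = 1.
So (j₀, k₀) = (612, -1020); general j = 612 + 13t, k = -1020 - 22t.
j ≥ 0 ⇒ t ≥ -47; k ≥ 0 ⇒ t ≤ -47. That's 1 value of t.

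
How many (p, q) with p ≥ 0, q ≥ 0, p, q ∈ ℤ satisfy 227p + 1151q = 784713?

gcd(1151, 227):
  1151 = 5*227 + 16
  227 = 14*16 + 3
  16 = 5*3 + 1
  3 = 3*1
so gcd(1151, 227) = 1.
Back-substitute for Bézout coefficients:
  1 = 16 - 5*3
  ... = 227*(-360) + 1151*(71)
Scale by 784713: one solution is (-282496680, 55714623). Reduce p mod 1151: (156, 651).
General: p = 156 + 1151t, q = 651 - 227t.
p ≥ 0 ⇒ t ≥ 0; q ≥ 0 ⇒ t ≤ 2. So t ∈ [0, 2]: 3 solutions.

3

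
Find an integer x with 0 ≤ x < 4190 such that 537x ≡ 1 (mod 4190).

gcd(4190, 537) = 1.
By Bézout, 537×(593) + 4190×(-76) = 1.
So 537×593 ≡ 1 (mod 4190), and 593 mod 4190 = 593.

593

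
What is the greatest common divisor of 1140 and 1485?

15

gcd(1485, 1140):
  1485 = 1·1140 + 345
  1140 = 3·345 + 105
  345 = 3·105 + 30
  105 = 3·30 + 15
  30 = 2·15
so gcd(1485, 1140) = 15.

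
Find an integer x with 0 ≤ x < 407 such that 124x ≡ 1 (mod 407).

gcd(407, 124) = 1.
By Bézout, 124·(-128) + 407·(39) = 1.
So 124·-128 ≡ 1 (mod 407), and -128 mod 407 = 279.

279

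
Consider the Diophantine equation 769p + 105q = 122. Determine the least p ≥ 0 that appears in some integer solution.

gcd(769, 105):
  769 = 7×105 + 34
  105 = 3×34 + 3
  34 = 11×3 + 1
  3 = 3×1
so gcd(769, 105) = 1.
1 divides 122, so solutions exist.
Back-substitute for Bézout coefficients:
  1 = 34 - 11×3
  ... = 769×(34) + 105×(-249)
Scale by 122/1 = 122: (p₀, q₀) = (4148, -30378).
General solution: p = 4148 + 105t, q = -30378 - 769t for integer t.
p ≥ 0: smallest is 4148 mod 105 = 53 (at t = -39), with q = -387.

53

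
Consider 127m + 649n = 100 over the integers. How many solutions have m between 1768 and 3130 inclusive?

gcd(649, 127):
  649 = 5×127 + 14
  127 = 9×14 + 1
  14 = 14×1
so gcd(649, 127) = 1.
Back-substitute for Bézout coefficients:
  1 = 127 - 9×14
  ... = 127×(46) + 649×(-9)
Scale by 100: particular solution (4600, -900); reduce m mod 649: (57, -11).
General solution: m = 57 + 649t, n = -11 - 127t for integer t.
1768 ≤ 57 + 649t ≤ 3130 gives t ∈ [3, 4], which is 2 values.

2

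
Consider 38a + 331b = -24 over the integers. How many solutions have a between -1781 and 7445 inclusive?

27

gcd(331, 38):
  331 = 8×38 + 27
  38 = 1×27 + 11
  27 = 2×11 + 5
  11 = 2×5 + 1
  5 = 5×1
so gcd(331, 38) = 1.
Back-substitute for Bézout coefficients:
  1 = 11 - 2×5
  ... = 38×(61) + 331×(-7)
Scale by -24: particular solution (-1464, 168); reduce a mod 331: (191, -22).
General solution: a = 191 + 331t, b = -22 - 38t for integer t.
-1781 ≤ 191 + 331t ≤ 7445 gives t ∈ [-5, 21], which is 27 values.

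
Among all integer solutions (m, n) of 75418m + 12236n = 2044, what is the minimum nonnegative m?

710

gcd(75418, 12236) = 14.
14 divides 2044, so solutions exist.
By Bézout, 75418×(-55) + 12236×(339) = 14.
Scale by 2044/14 = 146: (m₀, n₀) = (-8030, 49494).
General solution: m = -8030 + 874t, n = 49494 - 5387t for integer t.
m ≥ 0: smallest is -8030 mod 874 = 710 (at t = 10), with n = -4376.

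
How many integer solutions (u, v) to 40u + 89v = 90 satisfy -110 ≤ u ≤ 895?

12

gcd(89, 40) = 1.
By Bézout, 40×(-20) + 89×(9) = 1.
Particular solution: (69, -30).
General solution: u = 69 + 89t, v = -30 - 40t for integer t.
-110 ≤ 69 + 89t ≤ 895 gives t ∈ [-2, 9], which is 12 values.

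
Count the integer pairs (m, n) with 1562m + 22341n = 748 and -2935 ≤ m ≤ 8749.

gcd(22341, 1562) = 11.
By Bézout, 1562*(472) + 22341*(-33) = 11.
Particular solution: (1631, -114).
General solution: m = 1631 + 2031t, n = -114 - 142t for integer t.
-2935 ≤ 1631 + 2031t ≤ 8749 gives t ∈ [-2, 3], which is 6 values.

6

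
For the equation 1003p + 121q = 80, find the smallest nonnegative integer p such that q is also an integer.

gcd(1003, 121) = 1  (1003 = 8·121 + 35, 121 = 3·35 + 16, 35 = 2·16 + 3, 16 = 5·3 + 1, 3 = 3·1).
1 divides 80, so solutions exist.
Back-substituting, 1003·(-38) + 121·(315) = 1.
Scale by 80/1 = 80: (p₀, q₀) = (-3040, 25200).
General solution: p = -3040 + 121t, q = 25200 - 1003t for integer t.
p ≥ 0: smallest is -3040 mod 121 = 106 (at t = 26), with q = -878.

106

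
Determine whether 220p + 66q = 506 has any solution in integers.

yes

gcd(220, 66) = 22  (220 = 3*66 + 22, 66 = 3*22).
22 divides 506, so integer solutions exist.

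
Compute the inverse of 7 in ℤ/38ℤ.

gcd(38, 7):
  38 = 5*7 + 3
  7 = 2*3 + 1
  3 = 3*1
so gcd(38, 7) = 1.
Back-substitute for Bézout coefficients:
  1 = 7 - 2*3
  ... = 7*(11) + 38*(-2)
So 7*11 ≡ 1 (mod 38), and 11 mod 38 = 11.

11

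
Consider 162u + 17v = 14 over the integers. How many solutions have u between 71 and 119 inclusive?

gcd(162, 17):
  162 = 9·17 + 9
  17 = 1·9 + 8
  9 = 1·8 + 1
  8 = 8·1
so gcd(162, 17) = 1.
Back-substitute for Bézout coefficients:
  1 = 9 - 1·8
  ... = 162·(2) + 17·(-19)
Scale by 14: particular solution (28, -266); reduce u mod 17: (11, -104).
General solution: u = 11 + 17t, v = -104 - 162t for integer t.
71 ≤ 11 + 17t ≤ 119 gives t ∈ [4, 6], which is 3 values.

3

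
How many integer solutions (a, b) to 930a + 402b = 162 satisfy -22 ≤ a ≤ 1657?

25

gcd(930, 402):
  930 = 2*402 + 126
  402 = 3*126 + 24
  126 = 5*24 + 6
  24 = 4*6
so gcd(930, 402) = 6.
Back-substitute for Bézout coefficients:
  6 = 126 - 5*24
  ... = 930*(16) + 402*(-37)
Scale by 27: particular solution (432, -999); reduce a mod 67: (30, -69).
General solution: a = 30 + 67t, b = -69 - 155t for integer t.
-22 ≤ 30 + 67t ≤ 1657 gives t ∈ [0, 24], which is 25 values.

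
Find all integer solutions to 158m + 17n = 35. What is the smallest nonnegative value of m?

gcd(158, 17) = 1  (158 = 9·17 + 5, 17 = 3·5 + 2, 5 = 2·2 + 1, 2 = 2·1).
1 divides 35, so solutions exist.
Back-substituting, 158·(7) + 17·(-65) = 1.
Scale by 35/1 = 35: (m₀, n₀) = (245, -2275).
General solution: m = 245 + 17t, n = -2275 - 158t for integer t.
m ≥ 0: smallest is 245 mod 17 = 7 (at t = -14), with n = -63.

7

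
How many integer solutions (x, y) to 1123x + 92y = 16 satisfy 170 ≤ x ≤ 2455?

25

gcd(1123, 92):
  1123 = 12*92 + 19
  92 = 4*19 + 16
  19 = 1*16 + 3
  16 = 5*3 + 1
  3 = 3*1
so gcd(1123, 92) = 1.
Back-substitute for Bézout coefficients:
  1 = 16 - 5*3
  ... = 1123*(-29) + 92*(354)
Scale by 16: particular solution (-464, 5664); reduce x mod 92: (88, -1074).
General solution: x = 88 + 92t, y = -1074 - 1123t for integer t.
170 ≤ 88 + 92t ≤ 2455 gives t ∈ [1, 25], which is 25 values.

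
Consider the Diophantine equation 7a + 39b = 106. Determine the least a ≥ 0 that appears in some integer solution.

4

gcd(39, 7) = 1  (39 = 5×7 + 4, 7 = 1×4 + 3, 4 = 1×3 + 1, 3 = 3×1).
1 divides 106, so solutions exist.
Back-substituting, 7×(-11) + 39×(2) = 1.
Scale by 106/1 = 106: (a₀, b₀) = (-1166, 212).
General solution: a = -1166 + 39t, b = 212 - 7t for integer t.
a ≥ 0: smallest is -1166 mod 39 = 4 (at t = 30), with b = 2.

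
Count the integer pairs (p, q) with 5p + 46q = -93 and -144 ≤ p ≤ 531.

gcd(46, 5) = 1  (46 = 9*5 + 1, 5 = 5*1).
Back-substituting, 5*(-9) + 46*(1) = 1.
Scale by -93: particular solution (837, -93); reduce p mod 46: (9, -3).
General solution: p = 9 + 46t, q = -3 - 5t for integer t.
-144 ≤ 9 + 46t ≤ 531 gives t ∈ [-3, 11], which is 15 values.

15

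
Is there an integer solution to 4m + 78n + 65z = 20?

gcd(78, 4) = 2  (78 = 19*4 + 2, 4 = 2*2).
gcd(2, 65) = 1.
1 divides 20, so integer solutions exist.

yes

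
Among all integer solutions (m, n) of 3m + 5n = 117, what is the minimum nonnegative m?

gcd(5, 3):
  5 = 1·3 + 2
  3 = 1·2 + 1
  2 = 2·1
so gcd(5, 3) = 1.
1 divides 117, so solutions exist.
Back-substitute for Bézout coefficients:
  1 = 3 - 1·2
  ... = 3·(2) + 5·(-1)
Scale by 117/1 = 117: (m₀, n₀) = (234, -117).
General solution: m = 234 + 5t, n = -117 - 3t for integer t.
m ≥ 0: smallest is 234 mod 5 = 4 (at t = -46), with n = 21.

4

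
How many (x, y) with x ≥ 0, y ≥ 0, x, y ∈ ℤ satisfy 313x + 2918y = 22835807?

25

gcd(2918, 313):
  2918 = 9×313 + 101
  313 = 3×101 + 10
  101 = 10×10 + 1
  10 = 10×1
so gcd(2918, 313) = 1.
Back-substitute for Bézout coefficients:
  1 = 101 - 10×10
  ... = 313×(-289) + 2918×(31)
Scale by 22835807: one solution is (-6599548223, 707910017). Reduce x mod 2918: (1919, 7620).
General: x = 1919 + 2918t, y = 7620 - 313t.
x ≥ 0 ⇒ t ≥ 0; y ≥ 0 ⇒ t ≤ 24. So t ∈ [0, 24]: 25 solutions.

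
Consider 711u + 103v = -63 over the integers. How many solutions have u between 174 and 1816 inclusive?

gcd(711, 103) = 1.
By Bézout, 711×(-31) + 103×(214) = 1.
Particular solution: (99, -684).
General solution: u = 99 + 103t, v = -684 - 711t for integer t.
174 ≤ 99 + 103t ≤ 1816 gives t ∈ [1, 16], which is 16 values.

16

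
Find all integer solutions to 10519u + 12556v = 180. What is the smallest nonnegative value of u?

gcd(12556, 10519):
  12556 = 1*10519 + 2037
  10519 = 5*2037 + 334
  2037 = 6*334 + 33
  334 = 10*33 + 4
  33 = 8*4 + 1
  4 = 4*1
so gcd(12556, 10519) = 1.
1 divides 180, so solutions exist.
Back-substitute for Bézout coefficients:
  1 = 33 - 8*4
  ... = 10519*(-3045) + 12556*(2551)
Scale by 180/1 = 180: (u₀, v₀) = (-548100, 459180).
General solution: u = -548100 + 12556t, v = 459180 - 10519t for integer t.
u ≥ 0: smallest is -548100 mod 12556 = 4364 (at t = 44), with v = -3656.

4364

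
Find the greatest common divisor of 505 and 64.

1

gcd(505, 64) = 1  (505 = 7·64 + 57, 64 = 1·57 + 7, 57 = 8·7 + 1, 7 = 7·1).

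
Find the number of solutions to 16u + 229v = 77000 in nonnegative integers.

21

gcd(229, 16):
  229 = 14*16 + 5
  16 = 3*5 + 1
  5 = 5*1
so gcd(229, 16) = 1.
Back-substitute for Bézout coefficients:
  1 = 16 - 3*5
  ... = 16*(43) + 229*(-3)
Scale by 77000: one solution is (3311000, -231000). Reduce u mod 229: (118, 328).
General: u = 118 + 229t, v = 328 - 16t.
u ≥ 0 ⇒ t ≥ 0; v ≥ 0 ⇒ t ≤ 20. So t ∈ [0, 20]: 21 solutions.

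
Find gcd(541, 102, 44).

gcd(541, 102):
  541 = 5·102 + 31
  102 = 3·31 + 9
  31 = 3·9 + 4
  9 = 2·4 + 1
  4 = 4·1
so gcd(541, 102) = 1.
gcd(1, 44) = 1.

1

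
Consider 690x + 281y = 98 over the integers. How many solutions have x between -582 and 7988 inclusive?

gcd(690, 281):
  690 = 2*281 + 128
  281 = 2*128 + 25
  128 = 5*25 + 3
  25 = 8*3 + 1
  3 = 3*1
so gcd(690, 281) = 1.
Back-substitute for Bézout coefficients:
  1 = 25 - 8*3
  ... = 690*(-90) + 281*(221)
Scale by 98: particular solution (-8820, 21658); reduce x mod 281: (172, -422).
General solution: x = 172 + 281t, y = -422 - 690t for integer t.
-582 ≤ 172 + 281t ≤ 7988 gives t ∈ [-2, 27], which is 30 values.

30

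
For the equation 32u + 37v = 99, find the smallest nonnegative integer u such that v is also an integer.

gcd(37, 32):
  37 = 1×32 + 5
  32 = 6×5 + 2
  5 = 2×2 + 1
  2 = 2×1
so gcd(37, 32) = 1.
1 divides 99, so solutions exist.
Back-substitute for Bézout coefficients:
  1 = 5 - 2×2
  ... = 32×(-15) + 37×(13)
Scale by 99/1 = 99: (u₀, v₀) = (-1485, 1287).
General solution: u = -1485 + 37t, v = 1287 - 32t for integer t.
u ≥ 0: smallest is -1485 mod 37 = 32 (at t = 41), with v = -25.

32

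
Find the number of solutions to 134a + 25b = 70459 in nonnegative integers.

gcd(134, 25) = 1.
By Bézout, 134×(-11) + 25×(59) = 1.
One solution: (1, 2813).
General: a = 1 + 25t, b = 2813 - 134t.
a ≥ 0 ⇒ t ≥ 0; b ≥ 0 ⇒ t ≤ 20. So t ∈ [0, 20]: 21 solutions.

21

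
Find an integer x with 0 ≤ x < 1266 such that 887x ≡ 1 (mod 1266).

gcd(1266, 887):
  1266 = 1*887 + 379
  887 = 2*379 + 129
  379 = 2*129 + 121
  129 = 1*121 + 8
  121 = 15*8 + 1
  8 = 8*1
so gcd(1266, 887) = 1.
Back-substitute for Bézout coefficients:
  1 = 121 - 15*8
  ... = 887*(-157) + 1266*(110)
So 887*-157 ≡ 1 (mod 1266), and -157 mod 1266 = 1109.

1109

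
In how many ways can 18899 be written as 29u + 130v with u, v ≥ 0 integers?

5

gcd(130, 29):
  130 = 4×29 + 14
  29 = 2×14 + 1
  14 = 14×1
so gcd(130, 29) = 1.
Back-substitute for Bézout coefficients:
  1 = 29 - 2×14
  ... = 29×(9) + 130×(-2)
Scale by 18899: one solution is (170091, -37798). Reduce u mod 130: (51, 134).
General: u = 51 + 130t, v = 134 - 29t.
u ≥ 0 ⇒ t ≥ 0; v ≥ 0 ⇒ t ≤ 4. So t ∈ [0, 4]: 5 solutions.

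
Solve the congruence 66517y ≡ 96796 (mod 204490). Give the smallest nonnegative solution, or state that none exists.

no solution

gcd(204490, 66517) = 11  (204490 = 3×66517 + 4939, 66517 = 13×4939 + 2310, 4939 = 2×2310 + 319, 2310 = 7×319 + 77, 319 = 4×77 + 11, 77 = 7×11).
11 does not divide 96796, so the congruence has no solution.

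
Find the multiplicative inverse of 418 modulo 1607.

1434

gcd(1607, 418) = 1.
By Bézout, 418·(-173) + 1607·(45) = 1.
So 418·-173 ≡ 1 (mod 1607), and -173 mod 1607 = 1434.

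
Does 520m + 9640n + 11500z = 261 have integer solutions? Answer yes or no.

gcd(9640, 520) = 40  (9640 = 18×520 + 280, 520 = 1×280 + 240, 280 = 1×240 + 40, 240 = 6×40).
gcd(40, 11500) = 20.
20 does not divide 261 (remainder 1), so no integer solutions.

no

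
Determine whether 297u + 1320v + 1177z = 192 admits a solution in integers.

no

gcd(1320, 297):
  1320 = 4×297 + 132
  297 = 2×132 + 33
  132 = 4×33
so gcd(1320, 297) = 33.
gcd(33, 1177) = 11.
11 does not divide 192 (remainder 5), so no integer solutions.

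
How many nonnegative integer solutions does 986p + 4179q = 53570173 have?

13

gcd(4179, 986):
  4179 = 4*986 + 235
  986 = 4*235 + 46
  235 = 5*46 + 5
  46 = 9*5 + 1
  5 = 5*1
so gcd(4179, 986) = 1.
Back-substitute for Bézout coefficients:
  1 = 46 - 9*5
  ... = 986*(818) + 4179*(-193)
Scale by 53570173: one solution is (43820401514, -10339043389). Reduce p mod 4179: (932, 12599).
General: p = 932 + 4179t, q = 12599 - 986t.
p ≥ 0 ⇒ t ≥ 0; q ≥ 0 ⇒ t ≤ 12. So t ∈ [0, 12]: 13 solutions.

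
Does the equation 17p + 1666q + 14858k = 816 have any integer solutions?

yes

gcd(1666, 17) = 17.
gcd(17, 14858) = 17.
17 divides 816, so integer solutions exist.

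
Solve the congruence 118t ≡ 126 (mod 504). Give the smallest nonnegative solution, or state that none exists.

gcd(504, 118) = 2.
2 divides 126, so solutions exist.
By Bézout, 118·(47) + 504·(-11) = 2.
So 118·(47) ≡ 2 (mod 504); multiply by 63: t ≡ 2961 (mod 252).
Smallest nonnegative: t = 2961 mod 252 = 189.

189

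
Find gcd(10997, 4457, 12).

1

gcd(10997, 4457) = 1.
gcd(1, 12) = 1.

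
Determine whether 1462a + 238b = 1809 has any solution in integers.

no

gcd(1462, 238) = 34  (1462 = 6·238 + 34, 238 = 7·34).
34 does not divide 1809 (remainder 7), so no integer solutions.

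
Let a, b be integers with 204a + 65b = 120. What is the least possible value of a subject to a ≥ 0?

35

gcd(204, 65) = 1  (204 = 3·65 + 9, 65 = 7·9 + 2, 9 = 4·2 + 1, 2 = 2·1).
1 divides 120, so solutions exist.
Back-substituting, 204·(29) + 65·(-91) = 1.
Scale by 120/1 = 120: (a₀, b₀) = (3480, -10920).
General solution: a = 3480 + 65t, b = -10920 - 204t for integer t.
a ≥ 0: smallest is 3480 mod 65 = 35 (at t = -53), with b = -108.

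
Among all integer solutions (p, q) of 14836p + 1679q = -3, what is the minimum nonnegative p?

gcd(14836, 1679):
  14836 = 8×1679 + 1404
  1679 = 1×1404 + 275
  1404 = 5×275 + 29
  275 = 9×29 + 14
  29 = 2×14 + 1
  14 = 14×1
so gcd(14836, 1679) = 1.
1 divides -3, so solutions exist.
Back-substitute for Bézout coefficients:
  1 = 29 - 2×14
  ... = 14836×(116) + 1679×(-1025)
Scale by -3/1 = -3: (p₀, q₀) = (-348, 3075).
General solution: p = -348 + 1679t, q = 3075 - 14836t for integer t.
p ≥ 0: smallest is -348 mod 1679 = 1331 (at t = 1), with q = -11761.

1331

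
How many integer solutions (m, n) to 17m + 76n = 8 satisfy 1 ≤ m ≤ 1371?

gcd(76, 17) = 1.
By Bézout, 17·(9) + 76·(-2) = 1.
Particular solution: (72, -16).
General solution: m = 72 + 76t, n = -16 - 17t for integer t.
1 ≤ 72 + 76t ≤ 1371 gives t ∈ [0, 17], which is 18 values.

18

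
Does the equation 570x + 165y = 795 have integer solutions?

yes

gcd(570, 165) = 15.
15 divides 795, so integer solutions exist.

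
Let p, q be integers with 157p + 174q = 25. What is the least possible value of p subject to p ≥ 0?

gcd(174, 157):
  174 = 1·157 + 17
  157 = 9·17 + 4
  17 = 4·4 + 1
  4 = 4·1
so gcd(174, 157) = 1.
1 divides 25, so solutions exist.
Back-substitute for Bézout coefficients:
  1 = 17 - 4·4
  ... = 157·(-41) + 174·(37)
Scale by 25/1 = 25: (p₀, q₀) = (-1025, 925).
General solution: p = -1025 + 174t, q = 925 - 157t for integer t.
p ≥ 0: smallest is -1025 mod 174 = 19 (at t = 6), with q = -17.

19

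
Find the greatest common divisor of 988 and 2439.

gcd(2439, 988):
  2439 = 2×988 + 463
  988 = 2×463 + 62
  463 = 7×62 + 29
  62 = 2×29 + 4
  29 = 7×4 + 1
  4 = 4×1
so gcd(2439, 988) = 1.

1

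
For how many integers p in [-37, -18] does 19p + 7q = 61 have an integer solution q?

3

gcd(19, 7):
  19 = 2*7 + 5
  7 = 1*5 + 2
  5 = 2*2 + 1
  2 = 2*1
so gcd(19, 7) = 1.
Back-substitute for Bézout coefficients:
  1 = 5 - 2*2
  ... = 19*(3) + 7*(-8)
Scale by 61: particular solution (183, -488); reduce p mod 7: (1, 6).
General solution: p = 1 + 7t, q = 6 - 19t for integer t.
-37 ≤ 1 + 7t ≤ -18 gives t ∈ [-5, -3], which is 3 values.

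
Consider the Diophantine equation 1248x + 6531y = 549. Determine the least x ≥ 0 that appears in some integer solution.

215

gcd(6531, 1248):
  6531 = 5×1248 + 291
  1248 = 4×291 + 84
  291 = 3×84 + 39
  84 = 2×39 + 6
  39 = 6×6 + 3
  6 = 2×3
so gcd(6531, 1248) = 3.
3 divides 549, so solutions exist.
Back-substitute for Bézout coefficients:
  3 = 39 - 6×6
  ... = 1248×(-1010) + 6531×(193)
Scale by 549/3 = 183: (x₀, y₀) = (-184830, 35319).
General solution: x = -184830 + 2177t, y = 35319 - 416t for integer t.
x ≥ 0: smallest is -184830 mod 2177 = 215 (at t = 85), with y = -41.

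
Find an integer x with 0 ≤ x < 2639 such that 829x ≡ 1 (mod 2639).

2448

gcd(2639, 829) = 1.
By Bézout, 829×(-191) + 2639×(60) = 1.
So 829×-191 ≡ 1 (mod 2639), and -191 mod 2639 = 2448.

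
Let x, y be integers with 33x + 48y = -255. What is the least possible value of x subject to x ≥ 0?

gcd(48, 33) = 3.
3 divides -255, so solutions exist.
By Bézout, 33×(3) + 48×(-2) = 3.
Scale by -255/3 = -85: (x₀, y₀) = (-255, 170).
General solution: x = -255 + 16t, y = 170 - 11t for integer t.
x ≥ 0: smallest is -255 mod 16 = 1 (at t = 16), with y = -6.

1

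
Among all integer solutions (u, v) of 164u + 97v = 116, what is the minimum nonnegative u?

gcd(164, 97):
  164 = 1×97 + 67
  97 = 1×67 + 30
  67 = 2×30 + 7
  30 = 4×7 + 2
  7 = 3×2 + 1
  2 = 2×1
so gcd(164, 97) = 1.
1 divides 116, so solutions exist.
Back-substitute for Bézout coefficients:
  1 = 7 - 3×2
  ... = 164×(42) + 97×(-71)
Scale by 116/1 = 116: (u₀, v₀) = (4872, -8236).
General solution: u = 4872 + 97t, v = -8236 - 164t for integer t.
u ≥ 0: smallest is 4872 mod 97 = 22 (at t = -50), with v = -36.

22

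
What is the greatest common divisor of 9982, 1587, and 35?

gcd(9982, 1587) = 23  (9982 = 6×1587 + 460, 1587 = 3×460 + 207, 460 = 2×207 + 46, 207 = 4×46 + 23, 46 = 2×23).
gcd(23, 35) = 1.

1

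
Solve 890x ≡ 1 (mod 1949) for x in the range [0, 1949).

gcd(1949, 890):
  1949 = 2×890 + 169
  890 = 5×169 + 45
  169 = 3×45 + 34
  45 = 1×34 + 11
  34 = 3×11 + 1
  11 = 11×1
so gcd(1949, 890) = 1.
Back-substitute for Bézout coefficients:
  1 = 34 - 3×11
  ... = 890×(-173) + 1949×(79)
So 890×-173 ≡ 1 (mod 1949), and -173 mod 1949 = 1776.

1776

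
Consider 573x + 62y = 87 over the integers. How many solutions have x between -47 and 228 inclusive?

4

gcd(573, 62) = 1.
By Bézout, 573*(29) + 62*(-268) = 1.
Particular solution: (43, -396).
General solution: x = 43 + 62t, y = -396 - 573t for integer t.
-47 ≤ 43 + 62t ≤ 228 gives t ∈ [-1, 2], which is 4 values.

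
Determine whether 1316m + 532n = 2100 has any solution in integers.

gcd(1316, 532) = 28  (1316 = 2*532 + 252, 532 = 2*252 + 28, 252 = 9*28).
28 divides 2100, so integer solutions exist.

yes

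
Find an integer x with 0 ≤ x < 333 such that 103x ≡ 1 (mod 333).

97

gcd(333, 103) = 1  (333 = 3*103 + 24, 103 = 4*24 + 7, 24 = 3*7 + 3, 7 = 2*3 + 1, 3 = 3*1).
Back-substituting, 103*(97) + 333*(-30) = 1.
So 103*97 ≡ 1 (mod 333), and 97 mod 333 = 97.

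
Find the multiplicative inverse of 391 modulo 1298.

gcd(1298, 391) = 1  (1298 = 3·391 + 125, 391 = 3·125 + 16, 125 = 7·16 + 13, 16 = 1·13 + 3, 13 = 4·3 + 1, 3 = 3·1).
Back-substituting, 391·(-405) + 1298·(122) = 1.
So 391·-405 ≡ 1 (mod 1298), and -405 mod 1298 = 893.

893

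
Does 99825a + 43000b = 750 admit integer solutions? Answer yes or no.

gcd(99825, 43000):
  99825 = 2·43000 + 13825
  43000 = 3·13825 + 1525
  13825 = 9·1525 + 100
  1525 = 15·100 + 25
  100 = 4·25
so gcd(99825, 43000) = 25.
25 divides 750, so integer solutions exist.

yes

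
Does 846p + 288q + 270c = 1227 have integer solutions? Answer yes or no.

gcd(846, 288) = 18.
gcd(18, 270) = 18.
18 does not divide 1227 (remainder 3), so no integer solutions.

no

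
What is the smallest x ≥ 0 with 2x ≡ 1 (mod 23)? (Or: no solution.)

gcd(23, 2) = 1.
1 divides 1, so solutions exist.
By Bézout, 2·(-11) + 23·(1) = 1.
So 2·(-11) ≡ 1 (mod 23); multiply by 1: x ≡ -11 (mod 23).
Smallest nonnegative: x = -11 mod 23 = 12.

12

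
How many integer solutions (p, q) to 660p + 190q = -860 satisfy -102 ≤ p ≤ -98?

0

gcd(660, 190) = 10  (660 = 3*190 + 90, 190 = 2*90 + 10, 90 = 9*10).
Back-substituting, 660*(-2) + 190*(7) = 10.
Scale by -86: particular solution (172, -602); reduce p mod 19: (1, -8).
General solution: p = 1 + 19t, q = -8 - 66t for integer t.
-102 ≤ 1 + 19t ≤ -98 gives t ∈ [-5, -6], which is 0 values.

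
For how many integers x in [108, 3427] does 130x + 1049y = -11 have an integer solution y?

gcd(1049, 130) = 1.
By Bézout, 130*(-234) + 1049*(29) = 1.
Particular solution: (476, -59).
General solution: x = 476 + 1049t, y = -59 - 130t for integer t.
108 ≤ 476 + 1049t ≤ 3427 gives t ∈ [0, 2], which is 3 values.

3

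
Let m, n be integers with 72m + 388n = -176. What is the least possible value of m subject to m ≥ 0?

gcd(388, 72) = 4  (388 = 5*72 + 28, 72 = 2*28 + 16, 28 = 1*16 + 12, 16 = 1*12 + 4, 12 = 3*4).
4 divides -176, so solutions exist.
Back-substituting, 72*(27) + 388*(-5) = 4.
Scale by -176/4 = -44: (m₀, n₀) = (-1188, 220).
General solution: m = -1188 + 97t, n = 220 - 18t for integer t.
m ≥ 0: smallest is -1188 mod 97 = 73 (at t = 13), with n = -14.

73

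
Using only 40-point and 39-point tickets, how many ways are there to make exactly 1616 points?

1

Need nonnegative integers with 40j + 39k = 1616.
gcd(40, 39) = 1, and 40·(1) + 39·(-1) = 1.
So (j₀, k₀) = (1616, -1616); general j = 1616 + 39t, k = -1616 - 40t.
j ≥ 0 ⇒ t ≥ -41; k ≥ 0 ⇒ t ≤ -41. That's 1 value of t.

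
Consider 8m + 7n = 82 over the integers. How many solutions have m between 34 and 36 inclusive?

gcd(8, 7) = 1  (8 = 1·7 + 1, 7 = 7·1).
Back-substituting, 8·(1) + 7·(-1) = 1.
Scale by 82: particular solution (82, -82); reduce m mod 7: (5, 6).
General solution: m = 5 + 7t, n = 6 - 8t for integer t.
34 ≤ 5 + 7t ≤ 36 gives t ∈ [5, 4], which is 0 values.

0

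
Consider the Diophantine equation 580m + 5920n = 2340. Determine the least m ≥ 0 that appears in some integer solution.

249

gcd(5920, 580):
  5920 = 10·580 + 120
  580 = 4·120 + 100
  120 = 1·100 + 20
  100 = 5·20
so gcd(5920, 580) = 20.
20 divides 2340, so solutions exist.
Back-substitute for Bézout coefficients:
  20 = 120 - 1·100
  ... = 580·(-51) + 5920·(5)
Scale by 2340/20 = 117: (m₀, n₀) = (-5967, 585).
General solution: m = -5967 + 296t, n = 585 - 29t for integer t.
m ≥ 0: smallest is -5967 mod 296 = 249 (at t = 21), with n = -24.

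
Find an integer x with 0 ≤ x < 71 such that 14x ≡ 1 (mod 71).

66

gcd(71, 14) = 1  (71 = 5*14 + 1, 14 = 14*1).
Back-substituting, 14*(-5) + 71*(1) = 1.
So 14*-5 ≡ 1 (mod 71), and -5 mod 71 = 66.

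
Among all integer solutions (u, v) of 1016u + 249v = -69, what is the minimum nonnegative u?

9

gcd(1016, 249):
  1016 = 4·249 + 20
  249 = 12·20 + 9
  20 = 2·9 + 2
  9 = 4·2 + 1
  2 = 2·1
so gcd(1016, 249) = 1.
1 divides -69, so solutions exist.
Back-substitute for Bézout coefficients:
  1 = 9 - 4·2
  ... = 1016·(-112) + 249·(457)
Scale by -69/1 = -69: (u₀, v₀) = (7728, -31533).
General solution: u = 7728 + 249t, v = -31533 - 1016t for integer t.
u ≥ 0: smallest is 7728 mod 249 = 9 (at t = -31), with v = -37.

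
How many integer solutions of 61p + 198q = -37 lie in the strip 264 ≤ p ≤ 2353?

gcd(198, 61) = 1  (198 = 3·61 + 15, 61 = 4·15 + 1, 15 = 15·1).
Back-substituting, 61·(13) + 198·(-4) = 1.
Scale by -37: particular solution (-481, 148); reduce p mod 198: (113, -35).
General solution: p = 113 + 198t, q = -35 - 61t for integer t.
264 ≤ 113 + 198t ≤ 2353 gives t ∈ [1, 11], which is 11 values.

11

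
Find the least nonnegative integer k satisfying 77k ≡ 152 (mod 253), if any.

no solution

gcd(253, 77) = 11  (253 = 3*77 + 22, 77 = 3*22 + 11, 22 = 2*11).
11 does not divide 152, so the congruence has no solution.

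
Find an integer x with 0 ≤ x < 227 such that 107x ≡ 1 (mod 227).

gcd(227, 107) = 1.
By Bézout, 107*(-70) + 227*(33) = 1.
So 107*-70 ≡ 1 (mod 227), and -70 mod 227 = 157.

157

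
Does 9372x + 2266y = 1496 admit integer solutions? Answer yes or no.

yes

gcd(9372, 2266) = 22  (9372 = 4·2266 + 308, 2266 = 7·308 + 110, 308 = 2·110 + 88, 110 = 1·88 + 22, 88 = 4·22).
22 divides 1496, so integer solutions exist.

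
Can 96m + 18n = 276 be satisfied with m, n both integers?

yes

gcd(96, 18) = 6.
6 divides 276, so integer solutions exist.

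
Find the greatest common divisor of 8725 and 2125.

gcd(8725, 2125):
  8725 = 4·2125 + 225
  2125 = 9·225 + 100
  225 = 2·100 + 25
  100 = 4·25
so gcd(8725, 2125) = 25.

25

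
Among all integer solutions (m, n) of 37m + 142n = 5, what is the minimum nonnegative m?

27

gcd(142, 37) = 1  (142 = 3*37 + 31, 37 = 1*31 + 6, 31 = 5*6 + 1, 6 = 6*1).
1 divides 5, so solutions exist.
Back-substituting, 37*(-23) + 142*(6) = 1.
Scale by 5/1 = 5: (m₀, n₀) = (-115, 30).
General solution: m = -115 + 142t, n = 30 - 37t for integer t.
m ≥ 0: smallest is -115 mod 142 = 27 (at t = 1), with n = -7.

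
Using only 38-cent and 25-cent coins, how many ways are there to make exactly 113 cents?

Need nonnegative integers with 38j + 25k = 113.
gcd(38, 25) = 1, and 38·(2) + 25·(-3) = 1.
So (j₀, k₀) = (226, -339); general j = 226 + 25t, k = -339 - 38t.
j ≥ 0 ⇒ t ≥ -9; k ≥ 0 ⇒ t ≤ -9. That's 1 value of t.

1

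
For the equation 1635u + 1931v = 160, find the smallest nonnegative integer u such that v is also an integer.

1252

gcd(1931, 1635):
  1931 = 1*1635 + 296
  1635 = 5*296 + 155
  296 = 1*155 + 141
  155 = 1*141 + 14
  141 = 10*14 + 1
  14 = 14*1
so gcd(1931, 1635) = 1.
1 divides 160, so solutions exist.
Back-substitute for Bézout coefficients:
  1 = 141 - 10*14
  ... = 1635*(-137) + 1931*(116)
Scale by 160/1 = 160: (u₀, v₀) = (-21920, 18560).
General solution: u = -21920 + 1931t, v = 18560 - 1635t for integer t.
u ≥ 0: smallest is -21920 mod 1931 = 1252 (at t = 12), with v = -1060.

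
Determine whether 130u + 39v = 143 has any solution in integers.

gcd(130, 39) = 13  (130 = 3·39 + 13, 39 = 3·13).
13 divides 143, so integer solutions exist.

yes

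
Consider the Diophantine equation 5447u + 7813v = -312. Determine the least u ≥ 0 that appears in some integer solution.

403

gcd(7813, 5447) = 13.
13 divides -312, so solutions exist.
By Bézout, 5447·(-142) + 7813·(99) = 13.
Scale by -312/13 = -24: (u₀, v₀) = (3408, -2376).
General solution: u = 3408 + 601t, v = -2376 - 419t for integer t.
u ≥ 0: smallest is 3408 mod 601 = 403 (at t = -5), with v = -281.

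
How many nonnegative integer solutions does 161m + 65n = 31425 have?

gcd(161, 65):
  161 = 2*65 + 31
  65 = 2*31 + 3
  31 = 10*3 + 1
  3 = 3*1
so gcd(161, 65) = 1.
Back-substitute for Bézout coefficients:
  1 = 31 - 10*3
  ... = 161*(21) + 65*(-52)
Scale by 31425: one solution is (659925, -1634100). Reduce m mod 65: (45, 372).
General: m = 45 + 65t, n = 372 - 161t.
m ≥ 0 ⇒ t ≥ 0; n ≥ 0 ⇒ t ≤ 2. So t ∈ [0, 2]: 3 solutions.

3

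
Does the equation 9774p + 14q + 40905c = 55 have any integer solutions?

yes

gcd(9774, 14) = 2  (9774 = 698×14 + 2, 14 = 7×2).
gcd(2, 40905) = 1.
1 divides 55, so integer solutions exist.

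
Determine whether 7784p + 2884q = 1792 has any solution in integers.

yes

gcd(7784, 2884) = 28  (7784 = 2×2884 + 2016, 2884 = 1×2016 + 868, 2016 = 2×868 + 280, 868 = 3×280 + 28, 280 = 10×28).
28 divides 1792, so integer solutions exist.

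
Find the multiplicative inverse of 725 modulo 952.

541

gcd(952, 725) = 1.
By Bézout, 725·(-411) + 952·(313) = 1.
So 725·-411 ≡ 1 (mod 952), and -411 mod 952 = 541.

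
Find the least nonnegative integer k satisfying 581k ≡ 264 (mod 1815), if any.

gcd(1815, 581):
  1815 = 3·581 + 72
  581 = 8·72 + 5
  72 = 14·5 + 2
  5 = 2·2 + 1
  2 = 2·1
so gcd(1815, 581) = 1.
1 divides 264, so solutions exist.
Back-substitute for Bézout coefficients:
  1 = 5 - 2·2
  ... = 581·(731) + 1815·(-234)
So 581·(731) ≡ 1 (mod 1815); multiply by 264: k ≡ 192984 (mod 1815).
Smallest nonnegative: k = 192984 mod 1815 = 594.

594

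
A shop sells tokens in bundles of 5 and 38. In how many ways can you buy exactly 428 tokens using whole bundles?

3

Need nonnegative integers with 5j + 38k = 428.
gcd(5, 38) = 1, and 5·(-15) + 38·(2) = 1.
So (j₀, k₀) = (-6420, 856); general j = -6420 + 38t, k = 856 - 5t.
j ≥ 0 ⇒ t ≥ 169; k ≥ 0 ⇒ t ≤ 171. That's 3 values of t.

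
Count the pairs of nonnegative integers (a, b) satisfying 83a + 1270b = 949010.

gcd(1270, 83) = 1  (1270 = 15*83 + 25, 83 = 3*25 + 8, 25 = 3*8 + 1, 8 = 8*1).
Back-substituting, 83*(-153) + 1270*(10) = 1.
Scale by 949010: one solution is (-145198530, 9490100). Reduce a mod 1270: (570, 710).
General: a = 570 + 1270t, b = 710 - 83t.
a ≥ 0 ⇒ t ≥ 0; b ≥ 0 ⇒ t ≤ 8. So t ∈ [0, 8]: 9 solutions.

9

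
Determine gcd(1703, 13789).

gcd(13789, 1703):
  13789 = 8×1703 + 165
  1703 = 10×165 + 53
  165 = 3×53 + 6
  53 = 8×6 + 5
  6 = 1×5 + 1
  5 = 5×1
so gcd(13789, 1703) = 1.

1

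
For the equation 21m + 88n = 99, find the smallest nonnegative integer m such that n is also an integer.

55

gcd(88, 21):
  88 = 4·21 + 4
  21 = 5·4 + 1
  4 = 4·1
so gcd(88, 21) = 1.
1 divides 99, so solutions exist.
Back-substitute for Bézout coefficients:
  1 = 21 - 5·4
  ... = 21·(21) + 88·(-5)
Scale by 99/1 = 99: (m₀, n₀) = (2079, -495).
General solution: m = 2079 + 88t, n = -495 - 21t for integer t.
m ≥ 0: smallest is 2079 mod 88 = 55 (at t = -23), with n = -12.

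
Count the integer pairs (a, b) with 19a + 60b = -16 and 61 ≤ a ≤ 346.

4

gcd(60, 19) = 1.
By Bézout, 19×(19) + 60×(-6) = 1.
Particular solution: (56, -18).
General solution: a = 56 + 60t, b = -18 - 19t for integer t.
61 ≤ 56 + 60t ≤ 346 gives t ∈ [1, 4], which is 4 values.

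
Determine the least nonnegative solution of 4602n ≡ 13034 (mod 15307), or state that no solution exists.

gcd(15307, 4602) = 1.
1 divides 13034, so solutions exist.
By Bézout, 4602*(-4793) + 15307*(1441) = 1.
So 4602*(-4793) ≡ 1 (mod 15307); multiply by 13034: n ≡ -62471962 (mod 15307).
Smallest nonnegative: n = -62471962 mod 15307 = 11212.

11212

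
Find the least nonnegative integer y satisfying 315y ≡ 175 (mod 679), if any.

76

gcd(679, 315) = 7  (679 = 2*315 + 49, 315 = 6*49 + 21, 49 = 2*21 + 7, 21 = 3*7).
7 divides 175, so solutions exist.
Back-substituting, 315*(-28) + 679*(13) = 7.
So 315*(-28) ≡ 7 (mod 679); multiply by 25: y ≡ -700 (mod 97).
Smallest nonnegative: y = -700 mod 97 = 76.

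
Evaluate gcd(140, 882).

gcd(882, 140):
  882 = 6×140 + 42
  140 = 3×42 + 14
  42 = 3×14
so gcd(882, 140) = 14.

14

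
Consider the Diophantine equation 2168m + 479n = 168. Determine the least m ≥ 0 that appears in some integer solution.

320

gcd(2168, 479) = 1  (2168 = 4·479 + 252, 479 = 1·252 + 227, 252 = 1·227 + 25, 227 = 9·25 + 2, 25 = 12·2 + 1, 2 = 2·1).
1 divides 168, so solutions exist.
Back-substituting, 2168·(230) + 479·(-1041) = 1.
Scale by 168/1 = 168: (m₀, n₀) = (38640, -174888).
General solution: m = 38640 + 479t, n = -174888 - 2168t for integer t.
m ≥ 0: smallest is 38640 mod 479 = 320 (at t = -80), with n = -1448.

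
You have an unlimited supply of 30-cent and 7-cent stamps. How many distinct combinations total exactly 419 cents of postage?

2

Need nonnegative integers with 30j + 7k = 419.
gcd(30, 7) = 1, and 30·(-3) + 7·(13) = 1.
So (j₀, k₀) = (-1257, 5447); general j = -1257 + 7t, k = 5447 - 30t.
j ≥ 0 ⇒ t ≥ 180; k ≥ 0 ⇒ t ≤ 181. That's 2 values of t.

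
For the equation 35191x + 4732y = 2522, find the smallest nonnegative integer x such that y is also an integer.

134

gcd(35191, 4732) = 13  (35191 = 7·4732 + 2067, 4732 = 2·2067 + 598, 2067 = 3·598 + 273, 598 = 2·273 + 52, 273 = 5·52 + 13, 52 = 4·13).
13 divides 2522, so solutions exist.
Back-substituting, 35191·(87) + 4732·(-647) = 13.
Scale by 2522/13 = 194: (x₀, y₀) = (16878, -125518).
General solution: x = 16878 + 364t, y = -125518 - 2707t for integer t.
x ≥ 0: smallest is 16878 mod 364 = 134 (at t = -46), with y = -996.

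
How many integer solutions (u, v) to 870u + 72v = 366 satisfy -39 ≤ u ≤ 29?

6

gcd(870, 72) = 6  (870 = 12×72 + 6, 72 = 12×6).
Back-substituting, 870×(1) + 72×(-12) = 6.
Scale by 61: particular solution (61, -732); reduce u mod 12: (1, -7).
General solution: u = 1 + 12t, v = -7 - 145t for integer t.
-39 ≤ 1 + 12t ≤ 29 gives t ∈ [-3, 2], which is 6 values.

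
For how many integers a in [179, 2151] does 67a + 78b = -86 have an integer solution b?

gcd(78, 67) = 1.
By Bézout, 67*(7) + 78*(-6) = 1.
Particular solution: (22, -20).
General solution: a = 22 + 78t, b = -20 - 67t for integer t.
179 ≤ 22 + 78t ≤ 2151 gives t ∈ [3, 27], which is 25 values.

25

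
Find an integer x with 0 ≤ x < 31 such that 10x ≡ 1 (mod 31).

28

gcd(31, 10) = 1.
By Bézout, 10·(-3) + 31·(1) = 1.
So 10·-3 ≡ 1 (mod 31), and -3 mod 31 = 28.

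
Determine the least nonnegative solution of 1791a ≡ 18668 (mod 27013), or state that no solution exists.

16360

gcd(27013, 1791) = 1.
1 divides 18668, so solutions exist.
By Bézout, 1791·(-12594) + 27013·(835) = 1.
So 1791·(-12594) ≡ 1 (mod 27013); multiply by 18668: a ≡ -235104792 (mod 27013).
Smallest nonnegative: a = -235104792 mod 27013 = 16360.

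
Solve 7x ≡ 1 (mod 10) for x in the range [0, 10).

gcd(10, 7) = 1  (10 = 1·7 + 3, 7 = 2·3 + 1, 3 = 3·1).
Back-substituting, 7·(3) + 10·(-2) = 1.
So 7·3 ≡ 1 (mod 10), and 3 mod 10 = 3.

3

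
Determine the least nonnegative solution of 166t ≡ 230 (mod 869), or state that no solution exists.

483

gcd(869, 166) = 1.
1 divides 230, so solutions exist.
By Bézout, 166*(89) + 869*(-17) = 1.
So 166*(89) ≡ 1 (mod 869); multiply by 230: t ≡ 20470 (mod 869).
Smallest nonnegative: t = 20470 mod 869 = 483.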